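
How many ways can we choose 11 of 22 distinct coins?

C(22,11) = 22!/(11! x 11!).

Final answer: \binom{22}{11} = 705432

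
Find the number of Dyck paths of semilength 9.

Total monotonic paths to (9,9): C(18,9) = 48620.
By the reflection principle, paths that go above the diagonal number C(18,10) = 43758.
Valid Dyck paths: 48620 - 43758.
(Equivalently, C_{9} = C(18,9)/10 = 48620/10.)

Final answer: C_{9} = 4862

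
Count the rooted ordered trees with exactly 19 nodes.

The structures are counted by the Catalan number C_n. Here n = 19 - 1 = 18.
C_n = C(2n,n) - C(2n,n+1), so C_{18} = C(36,18) - C(36,19) = 9075135300 - 8597496600.

Final answer: C_{18} = 477638700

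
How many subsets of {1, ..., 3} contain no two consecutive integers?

Condition on whether n belongs to the subset: if not, any valid subset of {1, ..., n-1} works (a(n-1)); if so, n-1 is excluded and the rest is a valid subset of {1, ..., n-2} (a(n-2)). Hence a(n) = a(n-1) + a(n-2), a(1)=2, a(2)=3.
Iterating the recurrence: a(1)=2, a(2)=3, a(3)=5.

Final answer: 5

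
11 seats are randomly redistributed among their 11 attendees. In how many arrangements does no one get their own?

Use the recurrence D(n) = (n-1)(D(n-1) + D(n-2)) with D(0)=1, D(1)=0.
D(2) = 1 x (0 + 1) = 1
D(3) = 2 x (1 + 0) = 2
D(4) = 3 x (2 + 1) = 9
D(5) = 4 x (9 + 2) = 44
D(6) = 5 x (44 + 9) = 265
D(7) = 6 x (265 + 44) = 1854
D(8) = 7 x (1854 + 265) = 14833
D(9) = 8 x (14833 + 1854) = 133496
D(10) = 9 x (133496 + 14833) = 1334961
D(11) = 10 x (D(10) + D(9)) = 10 x (1334961 + 133496)

Final answer: D(11) = 14684570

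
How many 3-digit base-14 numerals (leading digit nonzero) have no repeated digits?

First digit: 13 (nonzero). Second: 13 (not first). Third: 12, etc.
Total: 13 x 13 x 12.

Final answer: 2028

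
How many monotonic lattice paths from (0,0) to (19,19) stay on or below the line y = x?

Total monotonic paths to (19,19): C(38,19) = 35345263800.
Paths that cross above y=x (reflection bijection): C(38,20) = 33578000610.
Valid Dyck paths: 35345263800 - 33578000610.
(This is the Catalan number C_{19}.)

Final answer: C_{19} = 1767263190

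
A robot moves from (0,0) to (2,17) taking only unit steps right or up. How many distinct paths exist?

Each path has 2 right steps and 17 up steps in some order (19 steps total).
Choose which 17 of the 19 steps are up: C(19,17).

Final answer: C(19,17) = 171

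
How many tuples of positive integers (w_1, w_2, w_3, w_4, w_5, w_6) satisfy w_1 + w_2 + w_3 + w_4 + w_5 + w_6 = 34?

Substitute w'_i = w_i - 1 (so w'_i >= 0). Then sum w'_i = 34 - 6 = 28.
Stars and bars: C(28+6-1, 6-1) = C(33,5).

Final answer: C(33,5) = 237336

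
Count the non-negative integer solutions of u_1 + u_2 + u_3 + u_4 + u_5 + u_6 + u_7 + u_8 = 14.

Stars and bars with 14 stars and 7 bars:
C(14+8-1, 8-1) = C(21,7).

Final answer: C(21,7) = 116280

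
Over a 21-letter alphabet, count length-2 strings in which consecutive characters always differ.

Let g(n) count such strings. g(1) = 21, and each valid string of length n-1 extends in 20 ways (any symbol but the last), so g(n) = 20 g(n-1).
Total: g(2) = 21 x 20^1.

Final answer: 21 x 20^{1} = 420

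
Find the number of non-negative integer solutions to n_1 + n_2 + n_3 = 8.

Stars and bars with 8 stars and 2 bars:
C(8+3-1, 3-1) = C(10,2).

Final answer: C(10,2) = 45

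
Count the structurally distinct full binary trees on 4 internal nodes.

This is counted by the nth Catalan number C_n. Here n = 4.
Using C_0 = 1 and C_(k+1) = C_k x 2(2k+1)/(k+2), build up term by term: C_1=1, C_2=2, C_3=5, C_4=14.

Final answer: C_{4} = 14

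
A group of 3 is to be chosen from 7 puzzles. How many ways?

C(7,3) = 7!/(3! x (7-3)!).

Final answer: C(7,3) = 35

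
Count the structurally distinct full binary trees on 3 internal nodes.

The structures are counted by the Catalan number C_n. Here n = 3.
C_n = C(2n,n)/(n+1), so C_{3} = C(6,3)/4 = 20/4.

Final answer: C_{3} = 5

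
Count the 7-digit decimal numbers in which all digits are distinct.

First digit: 9 (not 0). Second: 9 (not first). Third: 8, etc.
Total: 9 x 9 x 8 x 7 x 6 x 5 x 4.

Final answer: 544320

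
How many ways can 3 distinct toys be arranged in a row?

The number of ways to arrange 3 distinct objects is 3!.

Final answer: 3! = 6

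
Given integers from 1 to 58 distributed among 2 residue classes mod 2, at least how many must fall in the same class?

By pigeonhole with 58 objects and 2 categories: ceiling(58/2).

Final answer: 29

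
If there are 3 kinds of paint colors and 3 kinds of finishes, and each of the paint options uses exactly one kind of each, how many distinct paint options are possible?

By the multiplication principle: 3 x 3.

Final answer: 9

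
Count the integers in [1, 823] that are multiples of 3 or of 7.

Multiples of 3: 274. Multiples of 7: 117. Of both (lcm=21): 39.
By inclusion-exclusion: 274 + 117 - 39.

Final answer: 352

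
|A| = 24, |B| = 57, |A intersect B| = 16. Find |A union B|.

|A union B| = |A| + |B| - |A intersect B| = 24 + 57 - 16.

Final answer: 65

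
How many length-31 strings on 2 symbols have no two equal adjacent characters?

Let g(n) count such strings. g(1) = 2, and each valid string of length n-1 extends in 1 ways (any symbol but the last), so g(n) = 1 g(n-1).
Total: g(31) = 2 x 1^30.

Final answer: 2 x 1^{30} = 2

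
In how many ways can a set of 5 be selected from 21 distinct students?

C(21,5) = 21!/(5! x 16!).

Final answer: \binom{21}{5} = 20349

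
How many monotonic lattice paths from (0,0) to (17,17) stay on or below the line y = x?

Total monotonic paths to (17,17): C(34,17) = 2333606220.
Reflecting each bad path at its first crossing gives a bijection with paths to (16,18): C(34,18) = 2203961430.
Valid Dyck paths: 2333606220 - 2203961430.
(These counts are the Catalan numbers.)

Final answer: C_{17} = 129644790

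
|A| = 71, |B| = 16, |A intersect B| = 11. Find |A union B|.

|A union B| = |A| + |B| - |A intersect B| = 71 + 16 - 11.

Final answer: 76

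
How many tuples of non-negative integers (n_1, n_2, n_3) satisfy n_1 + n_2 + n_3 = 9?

Stars and bars with 9 stars and 2 bars:
C(9+3-1, 3-1) = C(11,2).

Final answer: C(11,2) = 55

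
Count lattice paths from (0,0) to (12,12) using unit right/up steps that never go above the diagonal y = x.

Total monotonic paths to (12,12): C(24,12) = 2704156.
A path is bad iff it touches y = x + 1; reflecting its initial segment maps bad paths bijectively onto all paths to (11,13), of which there are C(24,13) = 2496144.
Valid Dyck paths: 2704156 - 2496144.
(These counts are the Catalan numbers.)

Final answer: C_{12} = 208012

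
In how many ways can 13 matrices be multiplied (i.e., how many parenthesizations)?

The structures are counted by the Catalan number C_n. Here n = 13 - 1 = 12.
C_n = C(2n,n) - C(2n,n+1), so C_{12} = C(24,12) - C(24,13) = 2704156 - 2496144.

Final answer: C_{12} = 208012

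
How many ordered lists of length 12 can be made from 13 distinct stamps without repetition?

P(13,12) = 13!/(13-12)! = 13!/1!.

Final answer: P(13,12) = 6227020800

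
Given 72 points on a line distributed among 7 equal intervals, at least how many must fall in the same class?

By pigeonhole with 72 objects and 7 categories: ceiling(72/7).

Final answer: 11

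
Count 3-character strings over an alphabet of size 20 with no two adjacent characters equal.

First character: 20 choices. Each subsequent: 19 choices (must differ from the previous one).
Total: 20 x 19^2.

Final answer: 20 x 19^{2} = 7220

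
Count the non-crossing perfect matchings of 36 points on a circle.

The structures are counted by the Catalan number C_n. Here n = 36/2 = 18.
Using C_0 = 1 and C_(k+1) = C_k x 2(2k+1)/(k+2), build up term by term: C_1=1, C_2=2, C_3=5, C_4=14, C_5=42, C_6=132, C_7=429, C_8=1430, C_9=4862, C_10=16796, C_11=58786, C_12=208012, C_13=742900, C_14=2674440, C_15=9694845, C_16=35357670, C_17=129644790, C_18=477638700.

Final answer: C_{18} = 477638700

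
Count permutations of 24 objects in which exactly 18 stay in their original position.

Choose which 18 elements are fixed: C(24,18) = 134596.
Derange the remaining 6 using D(j) = (j-1)(D(j-1) + D(j-2)), D(0)=1, D(1)=0: D(2)=1, D(3)=2, D(4)=9, D(5)=44, D(6)=265.
Total: 134596 x 265.

Final answer: C(24,18) D(6) = 35667940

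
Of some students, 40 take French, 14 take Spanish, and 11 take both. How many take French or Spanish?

|A union B| = |A| + |B| - |A intersect B| = 40 + 14 - 11.

Final answer: 43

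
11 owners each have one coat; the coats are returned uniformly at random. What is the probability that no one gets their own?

D(n) = (n-1)(D(n-1) + D(n-2)), D(0)=1, D(1)=0.
Building up: D(2)=1, D(3)=2, D(4)=9, D(5)=44, D(6)=265, D(7)=1854, D(8)=14833, D(9)=133496, D(10)=1334961, D(11)=14684570.
Total arrangements: 11! = 39916800.
Probability = D(11)/11! = 1468457/3991680.

Final answer: D(11)/11! = 14684570/39916800 = 0.367879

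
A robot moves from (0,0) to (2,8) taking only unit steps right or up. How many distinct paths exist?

Each path has 2 right steps and 8 up steps in some order (10 steps total).
Choose which 8 of the 10 steps are up: C(10,8).

Final answer: C(10,8) = 45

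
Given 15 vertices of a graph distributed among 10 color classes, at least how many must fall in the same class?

By pigeonhole with 15 objects and 10 categories: ceiling(15/10).

Final answer: 2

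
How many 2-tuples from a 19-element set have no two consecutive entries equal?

First character: 19 choices. Each subsequent: 18 choices (must differ from the previous one).
Total: 19 x 18^1.

Final answer: 19 x 18^{1} = 342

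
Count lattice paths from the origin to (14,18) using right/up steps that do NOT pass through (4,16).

Total paths to (14,18): C(32,18) = 471435600.
Paths through (4,16): C(20,16) x C(12,2) = 319770.
Avoiding (4,16): 471435600 - 319770.

Final answer: 471115830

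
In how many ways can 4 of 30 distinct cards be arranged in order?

P(30,4) = 30!/(30-4)! = 30!/26!.

Final answer: P(30,4) = 657720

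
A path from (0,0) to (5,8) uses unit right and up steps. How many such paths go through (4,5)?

Paths (0,0)->(4,5): C(9,5) = 126.
Paths (4,5)->(5,8): C(4,3) = 4.
By multiplication principle: 126 x 4.

Final answer: 504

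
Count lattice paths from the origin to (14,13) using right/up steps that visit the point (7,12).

Paths (0,0)->(7,12): C(19,12) = 50388.
Paths (7,12)->(14,13): C(8,1) = 8.
By multiplication principle: 50388 x 8.

Final answer: 403104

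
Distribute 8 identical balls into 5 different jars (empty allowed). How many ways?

Stars and bars: C(n+k-1, k-1) = C(12,4).

Final answer: C(12,4) = 495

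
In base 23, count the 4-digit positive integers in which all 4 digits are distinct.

The leading digit has 22 choices (anything but zero); the next has 22 (anything but the first), then 21, and so on, one fewer each time.
Total: 22 x 22 x 21 x 20.

Final answer: 203280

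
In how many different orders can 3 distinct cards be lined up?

The number of ways to arrange 3 distinct objects is 3!.

Final answer: 3! = 6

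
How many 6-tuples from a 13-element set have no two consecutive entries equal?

First character: 13 choices. Each subsequent: 12 choices (must differ from the previous one).
Total: 13 x 12^5.

Final answer: 13 x 12^{5} = 3234816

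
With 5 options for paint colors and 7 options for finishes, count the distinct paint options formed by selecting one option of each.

By the multiplication principle: 5 x 7.

Final answer: 35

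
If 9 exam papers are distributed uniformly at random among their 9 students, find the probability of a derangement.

Derangements satisfy D(n) = (n-1)(D(n-1) + D(n-2)), starting from D(0)=1, D(1)=0.
Building up: D(2)=1, D(3)=2, D(4)=9, D(5)=44, D(6)=265, D(7)=1854, D(8)=14833, D(9)=133496.
Total arrangements: 9! = 362880.
Probability = D(9)/9! = 16687/45360.

Final answer: D(9)/9! = 133496/362880 = 0.367879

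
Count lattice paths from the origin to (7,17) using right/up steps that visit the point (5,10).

Paths (0,0)->(5,10): C(15,10) = 3003.
Paths (5,10)->(7,17): C(9,7) = 36.
By multiplication principle: 3003 x 36.

Final answer: 108108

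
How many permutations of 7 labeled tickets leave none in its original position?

D(n) = (n-1)(D(n-1) + D(n-2)), D(0)=1, D(1)=0.
D(2) = 1 x (0 + 1) = 1
D(3) = 2 x (1 + 0) = 2
D(4) = 3 x (2 + 1) = 9
D(5) = 4 x (9 + 2) = 44
D(6) = 5 x (44 + 9) = 265
D(7) = 6 x (D(6) + D(5)) = 6 x (265 + 44)

Final answer: D(7) = 1854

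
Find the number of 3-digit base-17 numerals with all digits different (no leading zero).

First digit: 16 (nonzero). Second: 16 (not first). Third: 15, etc.
Total: 16 x 16 x 15.

Final answer: 3840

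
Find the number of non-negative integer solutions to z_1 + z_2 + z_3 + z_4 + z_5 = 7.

Stars and bars with 7 stars and 4 bars:
C(7+5-1, 5-1) = C(11,4).

Final answer: C(11,4) = 330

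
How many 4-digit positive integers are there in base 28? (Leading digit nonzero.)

In base 28, the leading digit has 27 choices (1..27); each of the remaining 3 digits has 28 choices.
Total: 27 x 28^3.

Final answer: 592704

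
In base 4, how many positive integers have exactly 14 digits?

These are the integers in [4^13, 4^14), so the count is 4^14 - 4^13 = 3 x 4^13.

Final answer: 201326592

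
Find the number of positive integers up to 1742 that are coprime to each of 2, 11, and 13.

|div by 2|=871, |div by 11|=158, |div by 13|=134.
|div by 2&11|=79, |div by 2&13|=67, |div by 11&13|=12, |div by all|=6.
By inclusion-exclusion, divisible by at least one: 871+158+134-79-67-12+6 = 1011.
Not divisible by any: 1742 - 1011.

Final answer: 731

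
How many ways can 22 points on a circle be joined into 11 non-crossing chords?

The structures are counted by the Catalan number C_n. Here n = 22/2 = 11.
C_n = C(2n,n)/(n+1), so C_{11} = C(22,11)/12 = 705432/12.

Final answer: C_{11} = 58786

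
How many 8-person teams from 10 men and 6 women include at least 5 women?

Sum over valid woman counts:
C(6,5)C(10,3) = 720
C(6,6)C(10,2) = 45
Total: 720 + 45.

Final answer: 765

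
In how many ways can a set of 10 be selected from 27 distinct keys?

C(27,10) = 27!/(10! x 17!).

Final answer: \binom{27}{10} = 8436285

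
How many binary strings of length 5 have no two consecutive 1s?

Classify by the final bit: ...0 gives a(n-1) strings, ...01 gives a(n-2) strings. Thus a(n) = a(n-1) + a(n-2) with a(1)=2, a(2)=3.
Iterating the recurrence: a(1)=2, a(2)=3, a(3)=5, a(4)=8, a(5)=13.

Final answer: 13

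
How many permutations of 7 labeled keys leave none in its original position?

Derangements satisfy D(n) = (n-1)(D(n-1) + D(n-2)), starting from D(0)=1, D(1)=0.
D(2) = 1 x (0 + 1) = 1
D(3) = 2 x (1 + 0) = 2
D(4) = 3 x (2 + 1) = 9
D(5) = 4 x (9 + 2) = 44
D(6) = 5 x (44 + 9) = 265
D(7) = 6 x (D(6) + D(5)) = 6 x (265 + 44)

Final answer: D(7) = 1854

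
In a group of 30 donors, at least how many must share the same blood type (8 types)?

There are 8 possible values for blood type (8 types). With 30 donors and 8 categories, by pigeonhole: ceiling(30/8).

Final answer: 4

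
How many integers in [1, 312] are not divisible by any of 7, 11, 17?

|div by 7|=44, |div by 11|=28, |div by 17|=18.
|div by 7&11|=4, |div by 7&17|=2, |div by 11&17|=1, |div by all|=0.
By inclusion-exclusion, divisible by at least one: 44+28+18-4-2-1+0 = 83.
Not divisible by any: 312 - 83.

Final answer: 229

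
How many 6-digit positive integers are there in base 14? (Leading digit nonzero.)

Leading digit: 13 options (nonzero). Other 5 digit(s): 14 options each.
Total: 13 x 14^5.

Final answer: 6991712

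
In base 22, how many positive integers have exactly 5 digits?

These are the integers in [22^4, 22^5), so the count is 22^5 - 22^4 = 21 x 22^4.

Final answer: 4919376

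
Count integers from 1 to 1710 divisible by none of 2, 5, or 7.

|div by 2|=855, |div by 5|=342, |div by 7|=244.
|div by 2&5|=171, |div by 2&7|=122, |div by 5&7|=48, |div by all|=24.
By inclusion-exclusion, divisible by at least one: 855+342+244-171-122-48+24 = 1124.
Not divisible by any: 1710 - 1124.

Final answer: 586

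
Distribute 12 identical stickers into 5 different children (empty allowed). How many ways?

Stars and bars: C(n+k-1, k-1) = C(16,4).

Final answer: C(16,4) = 1820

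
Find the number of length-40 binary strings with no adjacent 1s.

Classify by the final bit: ...0 gives a(n-1) strings, ...01 gives a(n-2) strings. Thus a(n) = a(n-1) + a(n-2) with a(1)=2, a(2)=3.
Building up term by term: a(1)=2, a(2)=3, a(3)=5, a(4)=8, a(5)=13, a(6)=21, a(7)=34, a(8)=55, a(9)=89, a(10)=144, a(11)=233, a(12)=377, a(13)=610, a(14)=987, a(15)=1597, a(16)=2584, a(17)=4181, a(18)=6765, a(19)=10946, a(20)=17711, a(21)=28657, a(22)=46368, a(23)=75025, a(24)=121393, a(25)=196418, a(26)=317811, a(27)=514229, a(28)=832040, a(29)=1346269, a(30)=2178309, a(31)=3524578, a(32)=5702887, a(33)=9227465, a(34)=14930352, a(35)=24157817, a(36)=39088169, a(37)=63245986, a(38)=102334155, a(39)=165580141, a(40)=267914296.

Final answer: 267914296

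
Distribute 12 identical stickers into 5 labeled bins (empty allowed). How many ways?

Stars and bars: C(n+k-1, k-1) = C(16,4).

Final answer: C(16,4) = 1820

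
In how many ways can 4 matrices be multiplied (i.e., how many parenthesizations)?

The structures are counted by the Catalan number C_n. Here n = 4 - 1 = 3.
Using C_0 = 1 and C_(k+1) = C_k x 2(2k+1)/(k+2), build up term by term: C_1=1, C_2=2, C_3=5.

Final answer: C_{3} = 5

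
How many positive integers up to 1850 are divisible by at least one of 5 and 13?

Multiples of 5: 370. Multiples of 13: 142. Of both (lcm=65): 28.
By inclusion-exclusion: 370 + 142 - 28.

Final answer: 484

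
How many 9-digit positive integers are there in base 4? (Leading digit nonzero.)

In base 4, the leading digit has 3 choices (1..3); each of the remaining 8 digits has 4 choices.
Total: 3 x 4^8.

Final answer: 196608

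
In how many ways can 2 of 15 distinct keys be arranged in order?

P(15,2) = 15!/(15-2)! = 15!/13!.

Final answer: P(15,2) = 210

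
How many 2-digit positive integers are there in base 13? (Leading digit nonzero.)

These are the integers in [13^1, 13^2), so the count is 13^2 - 13^1 = 12 x 13^1.

Final answer: 156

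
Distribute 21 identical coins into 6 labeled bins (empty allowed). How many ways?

Stars and bars: C(n+k-1, k-1) = C(26,5).

Final answer: C(26,5) = 65780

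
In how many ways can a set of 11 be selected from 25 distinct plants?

C(25,11) = 25!/(11! x 14!).

Final answer: \binom{25}{11} = 4457400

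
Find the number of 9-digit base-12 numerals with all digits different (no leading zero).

First digit: 11 (nonzero). Second: 11 (not first). Third: 10, etc.
Total: 11 x 11 x 10 x 9 x 8 x 7 x 6 x 5 x 4.

Final answer: 73180800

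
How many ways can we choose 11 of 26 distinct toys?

C(26,11) = 26!/(11! x 15!).

Final answer: \binom{26}{11} = 7726160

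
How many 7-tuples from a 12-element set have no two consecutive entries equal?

Let g(n) count such strings. g(1) = 12, and each valid string of length n-1 extends in 11 ways (any symbol but the last), so g(n) = 11 g(n-1).
Total: g(7) = 12 x 11^6.

Final answer: 12 x 11^{6} = 21258732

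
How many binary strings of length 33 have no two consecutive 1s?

A valid string ends in 0 (append to any length-(n-1) valid string) or in 01 (append to any length-(n-2) valid string), so a(n) = a(n-1) + a(n-2) with a(1)=2, a(2)=3.
Iterating the recurrence: a(1)=2, a(2)=3, a(3)=5, a(4)=8, a(5)=13, a(6)=21, a(7)=34, a(8)=55, a(9)=89, a(10)=144, a(11)=233, a(12)=377, a(13)=610, a(14)=987, a(15)=1597, a(16)=2584, a(17)=4181, a(18)=6765, a(19)=10946, a(20)=17711, a(21)=28657, a(22)=46368, a(23)=75025, a(24)=121393, a(25)=196418, a(26)=317811, a(27)=514229, a(28)=832040, a(29)=1346269, a(30)=2178309, a(31)=3524578, a(32)=5702887, a(33)=9227465.

Final answer: 9227465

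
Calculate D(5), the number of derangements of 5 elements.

Derangements satisfy D(n) = (n-1)(D(n-1) + D(n-2)), starting from D(0)=1, D(1)=0.
Building up: D(2)=1, D(3)=2, D(4)=9.
D(5) = 4 x (D(4) + D(3)) = 4 x (9 + 2).

Final answer: D(5) = 44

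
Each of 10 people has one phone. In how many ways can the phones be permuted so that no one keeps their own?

Derangements satisfy D(n) = (n-1)(D(n-1) + D(n-2)), starting from D(0)=1, D(1)=0.
D(2) = 1 x (0 + 1) = 1
D(3) = 2 x (1 + 0) = 2
D(4) = 3 x (2 + 1) = 9
D(5) = 4 x (9 + 2) = 44
D(6) = 5 x (44 + 9) = 265
D(7) = 6 x (265 + 44) = 1854
D(8) = 7 x (1854 + 265) = 14833
D(9) = 8 x (14833 + 1854) = 133496
D(10) = 9 x (D(9) + D(8)) = 9 x (133496 + 14833)

Final answer: D(10) = 1334961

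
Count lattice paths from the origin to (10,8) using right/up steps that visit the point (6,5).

Paths (0,0)->(6,5): C(11,5) = 462.
Paths (6,5)->(10,8): C(7,3) = 35.
By multiplication principle: 462 x 35.

Final answer: 16170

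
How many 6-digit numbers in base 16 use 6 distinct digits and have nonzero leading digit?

First digit: 15 (nonzero). Second: 15 (not first). Third: 14, etc.
Total: 15 x 15 x 14 x 13 x 12 x 11.

Final answer: 5405400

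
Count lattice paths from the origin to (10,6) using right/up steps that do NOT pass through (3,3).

Total paths to (10,6): C(16,6) = 8008.
Paths through (3,3): C(6,3) x C(10,3) = 2400.
Avoiding (3,3): 8008 - 2400.

Final answer: 5608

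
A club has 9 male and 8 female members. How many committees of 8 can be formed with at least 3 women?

Sum over valid woman counts:
C(8,3)C(9,5) = 7056
C(8,4)C(9,4) = 8820
C(8,5)C(9,3) = 4704
C(8,6)C(9,2) = 1008
C(8,7)C(9,1) = 72
C(8,8)C(9,0) = 1
Total: 7056 + 8820 + 4704 + 1008 + 72 + 1.

Final answer: 21661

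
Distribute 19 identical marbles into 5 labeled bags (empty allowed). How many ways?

Stars and bars: C(n+k-1, k-1) = C(23,4).

Final answer: C(23,4) = 8855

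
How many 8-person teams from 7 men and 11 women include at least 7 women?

Sum over valid woman counts:
C(11,7)C(7,1) = 2310
C(11,8)C(7,0) = 165
Total: 2310 + 165.

Final answer: 2475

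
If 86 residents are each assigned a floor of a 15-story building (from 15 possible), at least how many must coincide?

There are 15 possible values for floor of a 15-story building. With 86 residents and 15 categories, by pigeonhole: ceiling(86/15).

Final answer: 6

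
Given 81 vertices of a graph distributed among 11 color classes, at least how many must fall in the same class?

By pigeonhole with 81 objects and 11 categories: ceiling(81/11).

Final answer: 8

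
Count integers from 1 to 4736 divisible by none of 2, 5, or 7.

|div by 2|=2368, |div by 5|=947, |div by 7|=676.
|div by 2&5|=473, |div by 2&7|=338, |div by 5&7|=135, |div by all|=67.
By inclusion-exclusion, divisible by at least one: 2368+947+676-473-338-135+67 = 3112.
Not divisible by any: 4736 - 3112.

Final answer: 1624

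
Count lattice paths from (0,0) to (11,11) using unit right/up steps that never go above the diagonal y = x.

Total monotonic paths to (11,11): C(22,11) = 705432.
A path is bad iff it touches y = x + 1; reflecting its initial segment maps bad paths bijectively onto all paths to (10,12), of which there are C(22,12) = 646646.
Valid Dyck paths: 705432 - 646646.
(Check: C(22,11) - C(22,12) = C(22,11)/12, the Catalan number C_{11}.)

Final answer: C_{11} = 58786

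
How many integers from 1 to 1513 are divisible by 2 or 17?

Multiples of 2: 756. Multiples of 17: 89. Of both (lcm=34): 44.
By inclusion-exclusion: 756 + 89 - 44.

Final answer: 801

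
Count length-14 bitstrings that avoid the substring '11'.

A valid string ends in 0 (append to any length-(n-1) valid string) or in 01 (append to any length-(n-2) valid string), so a(n) = a(n-1) + a(n-2) with a(1)=2, a(2)=3.
Iterating the recurrence: a(1)=2, a(2)=3, a(3)=5, a(4)=8, a(5)=13, a(6)=21, a(7)=34, a(8)=55, a(9)=89, a(10)=144, a(11)=233, a(12)=377, a(13)=610, a(14)=987.

Final answer: 987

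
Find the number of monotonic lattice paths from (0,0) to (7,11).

Each path has 7 right steps and 11 up steps in some order (18 steps total).
Choose which 11 of the 18 steps are up: C(18,11).

Final answer: C(18,11) = 31824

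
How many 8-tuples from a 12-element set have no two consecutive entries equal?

Let g(n) count such strings. g(1) = 12, and each valid string of length n-1 extends in 11 ways (any symbol but the last), so g(n) = 11 g(n-1).
Total: g(8) = 12 x 11^7.

Final answer: 12 x 11^{7} = 233846052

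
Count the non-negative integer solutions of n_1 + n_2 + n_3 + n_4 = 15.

Stars and bars with 15 stars and 3 bars:
C(15+4-1, 4-1) = C(18,3).

Final answer: C(18,3) = 816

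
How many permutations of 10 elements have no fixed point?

D(n) = (n-1)(D(n-1) + D(n-2)), D(0)=1, D(1)=0.
D(2) = 1 x (0 + 1) = 1
D(3) = 2 x (1 + 0) = 2
D(4) = 3 x (2 + 1) = 9
D(5) = 4 x (9 + 2) = 44
D(6) = 5 x (44 + 9) = 265
D(7) = 6 x (265 + 44) = 1854
D(8) = 7 x (1854 + 265) = 14833
D(9) = 8 x (14833 + 1854) = 133496
D(10) = 9 x (D(9) + D(8)) = 9 x (133496 + 14833)

Final answer: D(10) = 1334961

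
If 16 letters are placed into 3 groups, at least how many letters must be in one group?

By the pigeonhole principle: ceiling(16/3).

Final answer: 6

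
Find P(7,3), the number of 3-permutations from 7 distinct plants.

P(7,3) = 7!/(7-3)! = 7!/4!.

Final answer: P(7,3) = 210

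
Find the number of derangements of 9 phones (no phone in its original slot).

D(n) = (n-1)(D(n-1) + D(n-2)), D(0)=1, D(1)=0.
D(2) = 1 x (0 + 1) = 1
D(3) = 2 x (1 + 0) = 2
D(4) = 3 x (2 + 1) = 9
D(5) = 4 x (9 + 2) = 44
D(6) = 5 x (44 + 9) = 265
D(7) = 6 x (265 + 44) = 1854
D(8) = 7 x (1854 + 265) = 14833
D(9) = 8 x (D(8) + D(7)) = 8 x (14833 + 1854)

Final answer: D(9) = 133496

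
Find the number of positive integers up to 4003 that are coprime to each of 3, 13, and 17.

|div by 3|=1334, |div by 13|=307, |div by 17|=235.
|div by 3&13|=102, |div by 3&17|=78, |div by 13&17|=18, |div by all|=6.
By inclusion-exclusion, divisible by at least one: 1334+307+235-102-78-18+6 = 1684.
Not divisible by any: 4003 - 1684.

Final answer: 2319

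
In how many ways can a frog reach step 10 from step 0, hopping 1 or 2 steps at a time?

Let f(n) count the ways. The last step is size 1 or 2, so f(n) = f(n-1) + f(n-2) with f(1)=1, f(2)=2.
Computing successive values: f(1)=1, f(2)=2, f(3)=3, f(4)=5, f(5)=8, f(6)=13, f(7)=21, f(8)=34, f(9)=55, f(10)=89.

Final answer: 89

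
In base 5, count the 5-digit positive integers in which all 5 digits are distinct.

The leading digit has 4 choices (anything but zero); the next has 4 (anything but the first), then 3, and so on, one fewer each time.
Total: 4 x 4 x 3 x 2 x 1.

Final answer: 96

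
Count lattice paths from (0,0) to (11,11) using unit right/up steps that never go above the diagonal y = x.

Total monotonic paths to (11,11): C(22,11) = 705432.
Paths that cross above y=x (reflection bijection): C(22,12) = 646646.
Valid Dyck paths: 705432 - 646646.
(Check: C(22,11) - C(22,12) = C(22,11)/12, the Catalan number C_{11}.)

Final answer: C_{11} = 58786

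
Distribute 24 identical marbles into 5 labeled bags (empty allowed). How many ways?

Stars and bars: C(n+k-1, k-1) = C(28,4).

Final answer: C(28,4) = 20475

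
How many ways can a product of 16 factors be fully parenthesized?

This is a standard Catalan-number count: the answer is C_n. Here n = 16 - 1 = 15.
Using C_0 = 1 and C_(k+1) = C_k x 2(2k+1)/(k+2), build up term by term: C_1=1, C_2=2, C_3=5, C_4=14, C_5=42, C_6=132, C_7=429, C_8=1430, C_9=4862, C_10=16796, C_11=58786, C_12=208012, C_13=742900, C_14=2674440, C_15=9694845.

Final answer: C_{15} = 9694845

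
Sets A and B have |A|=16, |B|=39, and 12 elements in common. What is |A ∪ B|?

|A union B| = |A| + |B| - |A intersect B| = 16 + 39 - 12.

Final answer: 43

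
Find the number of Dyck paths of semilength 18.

Total monotonic paths to (18,18): C(36,18) = 9075135300.
Paths that cross above y=x (reflection bijection): C(36,19) = 8597496600.
Valid Dyck paths: 9075135300 - 8597496600.
(These counts are the Catalan numbers.)

Final answer: C_{18} = 477638700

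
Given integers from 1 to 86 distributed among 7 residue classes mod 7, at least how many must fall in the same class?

By pigeonhole with 86 objects and 7 categories: ceiling(86/7).

Final answer: 13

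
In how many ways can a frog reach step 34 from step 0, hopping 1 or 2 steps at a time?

Let f(n) count the ways. The last step is size 1 or 2, so f(n) = f(n-1) + f(n-2) with f(1)=1, f(2)=2.
Computing successive values: f(1)=1, f(2)=2, f(3)=3, f(4)=5, f(5)=8, f(6)=13, f(7)=21, f(8)=34, f(9)=55, f(10)=89, f(11)=144, f(12)=233, f(13)=377, f(14)=610, f(15)=987, f(16)=1597, f(17)=2584, f(18)=4181, f(19)=6765, f(20)=10946, f(21)=17711, f(22)=28657, f(23)=46368, f(24)=75025, f(25)=121393, f(26)=196418, f(27)=317811, f(28)=514229, f(29)=832040, f(30)=1346269, f(31)=2178309, f(32)=3524578, f(33)=5702887, f(34)=9227465.

Final answer: 9227465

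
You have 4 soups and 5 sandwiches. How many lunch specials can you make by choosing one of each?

By the multiplication principle: 4 x 5.

Final answer: 20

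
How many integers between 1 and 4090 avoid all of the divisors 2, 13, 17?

|div by 2|=2045, |div by 13|=314, |div by 17|=240.
|div by 2&13|=157, |div by 2&17|=120, |div by 13&17|=18, |div by all|=9.
By inclusion-exclusion, divisible by at least one: 2045+314+240-157-120-18+9 = 2313.
Not divisible by any: 4090 - 2313.

Final answer: 1777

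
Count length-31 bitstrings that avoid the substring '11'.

A valid string ends in 0 (append to any length-(n-1) valid string) or in 01 (append to any length-(n-2) valid string), so a(n) = a(n-1) + a(n-2) with a(1)=2, a(2)=3.
Iterating the recurrence: a(1)=2, a(2)=3, a(3)=5, a(4)=8, a(5)=13, a(6)=21, a(7)=34, a(8)=55, a(9)=89, a(10)=144, a(11)=233, a(12)=377, a(13)=610, a(14)=987, a(15)=1597, a(16)=2584, a(17)=4181, a(18)=6765, a(19)=10946, a(20)=17711, a(21)=28657, a(22)=46368, a(23)=75025, a(24)=121393, a(25)=196418, a(26)=317811, a(27)=514229, a(28)=832040, a(29)=1346269, a(30)=2178309, a(31)=3524578.

Final answer: 3524578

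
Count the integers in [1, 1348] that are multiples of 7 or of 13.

Multiples of 7: 192. Multiples of 13: 103. Of both (lcm=91): 14.
By inclusion-exclusion: 192 + 103 - 14.

Final answer: 281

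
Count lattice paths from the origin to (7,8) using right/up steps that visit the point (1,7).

Paths (0,0)->(1,7): C(8,7) = 8.
Paths (1,7)->(7,8): C(7,1) = 7.
By multiplication principle: 8 x 7.

Final answer: 56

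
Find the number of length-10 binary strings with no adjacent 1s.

Let a(n) count valid strings. If the last bit is 0 the prefix is any valid string of length n-1; if it is 1 the string must end in 01 with a valid prefix of length n-2. So a(n) = a(n-1) + a(n-2), a(1)=2, a(2)=3.
Building up term by term: a(1)=2, a(2)=3, a(3)=5, a(4)=8, a(5)=13, a(6)=21, a(7)=34, a(8)=55, a(9)=89, a(10)=144.

Final answer: 144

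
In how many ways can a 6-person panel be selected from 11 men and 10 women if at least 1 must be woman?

Sum over valid woman counts:
C(10,1)C(11,5) = 4620
C(10,2)C(11,4) = 14850
C(10,3)C(11,3) = 19800
C(10,4)C(11,2) = 11550
C(10,5)C(11,1) = 2772
C(10,6)C(11,0) = 210
Total: 4620 + 14850 + 19800 + 11550 + 2772 + 210.

Final answer: 53802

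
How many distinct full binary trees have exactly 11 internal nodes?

This is a standard Catalan-number count: the answer is C_n. Here n = 11.
Using C_0 = 1 and C_(k+1) = C_k x 2(2k+1)/(k+2), build up term by term: C_1=1, C_2=2, C_3=5, C_4=14, C_5=42, C_6=132, C_7=429, C_8=1430, C_9=4862, C_10=16796, C_11=58786.

Final answer: C_{11} = 58786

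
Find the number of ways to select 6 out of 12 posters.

C(12,6) = 12!/(6! x 6!).

Final answer: \binom{12}{6} = 924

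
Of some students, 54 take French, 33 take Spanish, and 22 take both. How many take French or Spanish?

|A union B| = |A| + |B| - |A intersect B| = 54 + 33 - 22.

Final answer: 65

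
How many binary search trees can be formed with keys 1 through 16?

The structures are counted by the Catalan number C_n. Here n = 16.
Using C_0 = 1 and C_(k+1) = C_k x 2(2k+1)/(k+2), build up term by term: C_1=1, C_2=2, C_3=5, C_4=14, C_5=42, C_6=132, C_7=429, C_8=1430, C_9=4862, C_10=16796, C_11=58786, C_12=208012, C_13=742900, C_14=2674440, C_15=9694845, C_16=35357670.

Final answer: C_{16} = 35357670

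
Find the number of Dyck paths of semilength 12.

Total monotonic paths to (12,12): C(24,12) = 2704156.
A path is bad iff it touches y = x + 1; reflecting its initial segment maps bad paths bijectively onto all paths to (11,13), of which there are C(24,13) = 2496144.
Valid Dyck paths: 2704156 - 2496144.
(This is the Catalan number C_{12}.)

Final answer: C_{12} = 208012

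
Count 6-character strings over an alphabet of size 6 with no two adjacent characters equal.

Let g(n) count such strings. g(1) = 6, and each valid string of length n-1 extends in 5 ways (any symbol but the last), so g(n) = 5 g(n-1).
Total: g(6) = 6 x 5^5.

Final answer: 6 x 5^{5} = 18750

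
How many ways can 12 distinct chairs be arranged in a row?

The number of ways to arrange 12 distinct objects is 12!.

Final answer: 12! = 479001600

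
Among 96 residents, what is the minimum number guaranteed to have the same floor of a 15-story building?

There are 15 possible values for floor of a 15-story building. With 96 residents and 15 categories, by pigeonhole: ceiling(96/15).

Final answer: 7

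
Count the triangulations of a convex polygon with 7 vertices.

This is counted by the nth Catalan number C_n. Here n = 7 - 2 = 5.
C_n = C(2n,n)/(n+1), so C_{5} = C(10,5)/6 = 252/6.

Final answer: C_{5} = 42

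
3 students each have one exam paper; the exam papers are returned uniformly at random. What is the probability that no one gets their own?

D(n) = (n-1)(D(n-1) + D(n-2)), D(0)=1, D(1)=0.
Building up: D(2)=1, D(3)=2.
Total arrangements: 3! = 6.
Probability = D(3)/3! = 1/3.

Final answer: D(3)/3! = 2/6 = 0.333333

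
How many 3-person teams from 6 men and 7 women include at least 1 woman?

Sum over valid woman counts:
C(7,1)C(6,2) = 105
C(7,2)C(6,1) = 126
C(7,3)C(6,0) = 35
Total: 105 + 126 + 35.

Final answer: 266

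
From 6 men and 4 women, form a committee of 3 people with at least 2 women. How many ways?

Sum over valid woman counts:
C(4,2)C(6,1) = 36
C(4,3)C(6,0) = 4
Total: 36 + 4.

Final answer: 40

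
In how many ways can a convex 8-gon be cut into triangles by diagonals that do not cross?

This is a standard Catalan-number count: the answer is C_n. Here n = 8 - 2 = 6.
C_n = (2n)!/(n!(n+1)!), so C_{6} = 12!/(6! x 7!) = C(12,6)/7 = 924/7.

Final answer: C_{6} = 132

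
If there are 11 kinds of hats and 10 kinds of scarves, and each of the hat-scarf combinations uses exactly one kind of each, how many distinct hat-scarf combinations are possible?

By the multiplication principle: 11 x 10.

Final answer: 110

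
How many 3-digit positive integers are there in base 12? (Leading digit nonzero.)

In base 12, the leading digit has 11 choices (1..11); each of the remaining 2 digits has 12 choices.
Total: 11 x 12^2.

Final answer: 1584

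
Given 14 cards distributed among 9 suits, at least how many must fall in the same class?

By pigeonhole with 14 objects and 9 categories: ceiling(14/9).

Final answer: 2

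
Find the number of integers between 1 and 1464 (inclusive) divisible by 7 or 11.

Multiples of 7: 209. Multiples of 11: 133. Of both (lcm=77): 19.
By inclusion-exclusion: 209 + 133 - 19.

Final answer: 323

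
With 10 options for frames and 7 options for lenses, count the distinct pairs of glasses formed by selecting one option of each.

By the multiplication principle: 10 x 7.

Final answer: 70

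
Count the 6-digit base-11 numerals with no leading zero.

In base 11, the leading digit has 10 choices (1..10); each of the remaining 5 digits has 11 choices.
Total: 10 x 11^5.

Final answer: 1610510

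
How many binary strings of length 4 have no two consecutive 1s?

Classify by the final bit: ...0 gives a(n-1) strings, ...01 gives a(n-2) strings. Thus a(n) = a(n-1) + a(n-2) with a(1)=2, a(2)=3.
Iterating the recurrence: a(1)=2, a(2)=3, a(3)=5, a(4)=8.

Final answer: 8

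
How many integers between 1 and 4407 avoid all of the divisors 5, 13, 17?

|div by 5|=881, |div by 13|=339, |div by 17|=259.
|div by 5&13|=67, |div by 5&17|=51, |div by 13&17|=19, |div by all|=3.
By inclusion-exclusion, divisible by at least one: 881+339+259-67-51-19+3 = 1345.
Not divisible by any: 4407 - 1345.

Final answer: 3062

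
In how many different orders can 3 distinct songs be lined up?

The number of ways to arrange 3 distinct objects is 3!.

Final answer: 3! = 6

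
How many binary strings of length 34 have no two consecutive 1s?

Let a(n) count valid strings. If the last bit is 0 the prefix is any valid string of length n-1; if it is 1 the string must end in 01 with a valid prefix of length n-2. So a(n) = a(n-1) + a(n-2), a(1)=2, a(2)=3.
Computing successive values: a(1)=2, a(2)=3, a(3)=5, a(4)=8, a(5)=13, a(6)=21, a(7)=34, a(8)=55, a(9)=89, a(10)=144, a(11)=233, a(12)=377, a(13)=610, a(14)=987, a(15)=1597, a(16)=2584, a(17)=4181, a(18)=6765, a(19)=10946, a(20)=17711, a(21)=28657, a(22)=46368, a(23)=75025, a(24)=121393, a(25)=196418, a(26)=317811, a(27)=514229, a(28)=832040, a(29)=1346269, a(30)=2178309, a(31)=3524578, a(32)=5702887, a(33)=9227465, a(34)=14930352.

Final answer: 14930352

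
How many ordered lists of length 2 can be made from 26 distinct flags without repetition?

P(26,2) = 26!/(26-2)! = 26!/24!.

Final answer: P(26,2) = 650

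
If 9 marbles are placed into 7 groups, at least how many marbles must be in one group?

By the pigeonhole principle: ceiling(9/7).

Final answer: 2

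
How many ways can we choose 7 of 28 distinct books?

C(28,7) = 28!/(7! x 21!).

Final answer: \binom{28}{7} = 1184040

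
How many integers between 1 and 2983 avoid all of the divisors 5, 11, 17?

|div by 5|=596, |div by 11|=271, |div by 17|=175.
|div by 5&11|=54, |div by 5&17|=35, |div by 11&17|=15, |div by all|=3.
By inclusion-exclusion, divisible by at least one: 596+271+175-54-35-15+3 = 941.
Not divisible by any: 2983 - 941.

Final answer: 2042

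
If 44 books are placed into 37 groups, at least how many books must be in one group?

By the pigeonhole principle: ceiling(44/37).

Final answer: 2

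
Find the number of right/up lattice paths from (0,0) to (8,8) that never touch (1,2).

Total paths to (8,8): C(16,8) = 12870.
Paths through (1,2): C(3,2) x C(13,6) = 5148.
Avoiding (1,2): 12870 - 5148.

Final answer: 7722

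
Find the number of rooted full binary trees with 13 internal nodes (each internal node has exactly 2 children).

This is counted by the nth Catalan number C_n. Here n = 13.
Using C_0 = 1 and C_(k+1) = C_k x 2(2k+1)/(k+2), build up term by term: C_1=1, C_2=2, C_3=5, C_4=14, C_5=42, C_6=132, C_7=429, C_8=1430, C_9=4862, C_10=16796, C_11=58786, C_12=208012, C_13=742900.

Final answer: C_{13} = 742900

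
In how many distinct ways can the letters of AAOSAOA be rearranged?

Letters (A:4, O:2, S:1). Total letters: 7.
Permutations = 7!/(4! x 2!).

Final answer: 105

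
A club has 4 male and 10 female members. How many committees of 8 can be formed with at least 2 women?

Sum over valid woman counts:
C(10,4)C(4,4) = 210
C(10,5)C(4,3) = 1008
C(10,6)C(4,2) = 1260
C(10,7)C(4,1) = 480
C(10,8)C(4,0) = 45
Total: 210 + 1008 + 1260 + 480 + 45.

Final answer: 3003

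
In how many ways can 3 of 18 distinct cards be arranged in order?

P(18,3) = 18!/(18-3)! = 18!/15!.

Final answer: P(18,3) = 4896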